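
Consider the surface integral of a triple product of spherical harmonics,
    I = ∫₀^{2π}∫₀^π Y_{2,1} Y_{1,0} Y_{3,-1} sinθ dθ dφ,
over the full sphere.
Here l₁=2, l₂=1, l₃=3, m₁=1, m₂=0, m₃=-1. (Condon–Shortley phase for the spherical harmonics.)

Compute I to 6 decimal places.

Checks pass: Σm=0; 6 even; l₃=3∈[1,3].
(2·2+1)(2·1+1)(2·3+1) = 105
Δ: 0! 4! 2! / 7! → 1/105
sum: t=0:+1/4 = 1/4
3j²(2 1 3; 0 0 0) = Δ·Π!·Σ² = 3/35  (sign -1)
sum: t=0:+1/6 = 1/6
3j²(2 1 3; 1 0 -1) = Δ·Π!·Σ² = 8/105  (sign +1)
combine: 4πI² = 105·3/35·8/105 = 24/35
take √, sign -1: I = -0.23359668

-0.233597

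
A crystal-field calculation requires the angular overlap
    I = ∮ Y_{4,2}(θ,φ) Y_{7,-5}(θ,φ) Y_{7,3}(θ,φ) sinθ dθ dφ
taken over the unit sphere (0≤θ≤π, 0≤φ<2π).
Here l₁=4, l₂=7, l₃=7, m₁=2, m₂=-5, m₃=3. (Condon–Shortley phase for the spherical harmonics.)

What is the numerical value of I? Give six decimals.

m-sum 0 ✓  L=18 even ✓  3≤7≤11 ✓
Π(2lᵢ+1) = 9×15×15 = 2025
triangle coeff Δ(4,7,7) = 1/58198140
Σ_t [0,4]: t=0:+1/17418240 t=1:−1/622080 t=2:+1/230400 t=3:−1/622080 t=4:+1/17418240 = 1/806400
(3j)²=2268/230945 [(4 7 7; 0 0 0)], sign=-1
Σ_t [0,2]: t=0:+1/7741440 t=1:−1/13063680 t=2:+1/348364800 = 29/522547200
(3j)²=1682/264537 [(4 7 7; 2 -5 3)], sign=+1
⇒ 4πI² = 24523560/193947611
I = (-1)√(24523560/193947611/(4π)) = -0.10031009

-0.100310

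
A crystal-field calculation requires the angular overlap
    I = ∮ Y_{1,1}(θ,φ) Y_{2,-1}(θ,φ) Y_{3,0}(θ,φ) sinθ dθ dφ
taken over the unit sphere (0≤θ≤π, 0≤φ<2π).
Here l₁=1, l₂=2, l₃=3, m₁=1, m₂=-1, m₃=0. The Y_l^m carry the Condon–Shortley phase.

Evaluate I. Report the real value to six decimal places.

0.143048

Checks pass: Σm=0; 6 even; l₃=3∈[1,3].
(2·1+1)(2·2+1)(2·3+1) = 105
Δ: 0! 2! 4! / 7! → 1/105
sum: t=0:+1/4 = 1/4
3j²(1 2 3; 0 0 0) = Δ·Π!·Σ² = 3/35  (sign -1)
sum: t=0:+1/12 = 1/12
3j²(1 2 3; 1 -1 0) = Δ·Π!·Σ² = 1/35  (sign -1)
combine: 4πI² = 105·3/35·1/35 = 9/35
take √, sign +1: I = 0.14304817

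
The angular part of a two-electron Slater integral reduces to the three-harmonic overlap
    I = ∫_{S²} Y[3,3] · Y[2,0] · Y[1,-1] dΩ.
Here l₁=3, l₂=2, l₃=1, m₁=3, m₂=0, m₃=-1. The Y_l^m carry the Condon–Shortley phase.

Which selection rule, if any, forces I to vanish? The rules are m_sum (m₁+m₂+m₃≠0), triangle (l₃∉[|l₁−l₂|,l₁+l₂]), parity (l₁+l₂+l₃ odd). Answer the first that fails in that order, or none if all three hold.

m_sum

m₁+m₂+m₃ = 3 + 0 − 1 = 2  ✗
triangle: |3−2|=1 ≤ l₃=1 ≤ 3+2=5
parity: l₁+l₂+l₃ = 6 is even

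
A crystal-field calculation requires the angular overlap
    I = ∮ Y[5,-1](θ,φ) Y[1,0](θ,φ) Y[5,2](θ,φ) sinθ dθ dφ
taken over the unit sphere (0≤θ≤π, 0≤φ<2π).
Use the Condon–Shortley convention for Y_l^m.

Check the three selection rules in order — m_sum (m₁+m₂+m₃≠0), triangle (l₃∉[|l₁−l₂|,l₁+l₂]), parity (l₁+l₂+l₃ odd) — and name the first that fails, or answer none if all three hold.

m_sum

Σmᵢ = 1  ✗
l₃∈[|l₁−l₂|,l₁+l₂]=[4,6], have l₃=5
Σlᵢ = 11 ⇒ odd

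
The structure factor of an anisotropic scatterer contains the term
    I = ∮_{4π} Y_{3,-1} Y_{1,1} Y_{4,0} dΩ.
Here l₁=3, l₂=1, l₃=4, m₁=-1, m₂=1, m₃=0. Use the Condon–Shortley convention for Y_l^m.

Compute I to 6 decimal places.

Checks pass: Σm=0; 8 even; l₃=4∈[2,4].
(2·3+1)(2·1+1)(2·4+1) = 189
Δ: 0! 6! 2! / 9! → 1/252
sum: t=0:+1/36 = 1/36
3j²(3 1 4; 0 0 0) = Δ·Π!·Σ² = 4/63  (sign +1)
sum: t=0:+1/96 = 1/96
3j²(3 1 4; -1 1 0) = Δ·Π!·Σ² = 1/42  (sign +1)
combine: 4πI² = 189·4/63·1/42 = 2/7
take √, sign +1: I = 0.15078601

0.150786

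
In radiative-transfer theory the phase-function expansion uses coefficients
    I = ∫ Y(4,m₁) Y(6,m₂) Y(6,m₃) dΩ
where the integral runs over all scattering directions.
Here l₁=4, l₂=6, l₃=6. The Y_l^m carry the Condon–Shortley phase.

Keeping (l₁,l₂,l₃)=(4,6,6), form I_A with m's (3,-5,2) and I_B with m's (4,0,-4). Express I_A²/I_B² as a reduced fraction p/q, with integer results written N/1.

l's match ⇒ only the (l;m) 3-j factors differ between A and B.
A: triangle coeff Δ(4,6,6) = 1/15315300; Σ_t [0,1]: t=0:+1/725760 t=1:−1/5806080 = 1/829440; (3j)²=49/2652 [(4 6 6; 3 -5 2)], sign=+1
B: triangle coeff Δ(4,6,6) = 1/15315300; Σ_t [0,0]: t=0:+1/829440 = 1/829440; (3j)²=35/2431 [(4 6 6; 4 0 -4)], sign=+1
I_A²/I_B² = (49/2652)/(35/2431) = 77/60

77/60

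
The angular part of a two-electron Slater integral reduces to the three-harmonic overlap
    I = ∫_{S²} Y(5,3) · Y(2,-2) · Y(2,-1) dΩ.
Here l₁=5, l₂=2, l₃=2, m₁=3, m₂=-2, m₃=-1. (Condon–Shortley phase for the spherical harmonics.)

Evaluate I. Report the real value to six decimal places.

0.000000

l₃=2 ∉ [3,7] — triangle fails ⇒ I = 0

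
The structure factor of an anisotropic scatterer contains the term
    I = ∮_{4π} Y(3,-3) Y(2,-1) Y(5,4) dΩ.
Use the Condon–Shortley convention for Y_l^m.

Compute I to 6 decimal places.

Checks pass: Σm=0; 10 even; l₃=5∈[1,5].
(2·3+1)(2·2+1)(2·5+1) = 385
Δ: 0! 6! 4! / 11! → 1/2310
sum: t=0:+1/144 = 1/144
3j²(3 2 5; 0 0 0) = Δ·Π!·Σ² = 10/231  (sign -1)
sum: t=0:+1/4320 = 1/4320
3j²(3 2 5; -3 -1 4) = Δ·Π!·Σ² = 2/55  (sign -1)
combine: 4πI² = 385·10/231·2/55 = 20/33
take √, sign +1: I = 0.21961050

0.219610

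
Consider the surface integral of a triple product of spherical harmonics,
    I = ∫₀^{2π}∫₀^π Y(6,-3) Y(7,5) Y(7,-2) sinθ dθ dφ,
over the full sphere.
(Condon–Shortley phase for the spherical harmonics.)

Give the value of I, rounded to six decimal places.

m-sum 0 ✓  L=20 even ✓  1≤7≤13 ✓
Π(2lᵢ+1) = 13×15×15 = 2925
triangle coeff Δ(6,7,7) = 1/2444321880
Σ_t [0,6]: t=0:+1/2612736000 t=1:−1/20736000 t=2:+1/1658880 t=3:−1/746496 t=4:+1/1658880 t=5:−1/20736000 t=6:+1/2612736000 = -1/4354560
(3j)²=1000/138567 [(6 7 7; 0 0 0)], sign=+1
Σ_t [4,6]: t=4:+1/232243200 t=5:−1/29030400 t=6:+1/37324800 = -1/298598400
(3j)²=7/16796 [(6 7 7; -3 5 -2)], sign=+1
⇒ 4πI² = 131250/14919047
I = (+1)√(131250/14919047/(4π)) = 0.02645905

0.026459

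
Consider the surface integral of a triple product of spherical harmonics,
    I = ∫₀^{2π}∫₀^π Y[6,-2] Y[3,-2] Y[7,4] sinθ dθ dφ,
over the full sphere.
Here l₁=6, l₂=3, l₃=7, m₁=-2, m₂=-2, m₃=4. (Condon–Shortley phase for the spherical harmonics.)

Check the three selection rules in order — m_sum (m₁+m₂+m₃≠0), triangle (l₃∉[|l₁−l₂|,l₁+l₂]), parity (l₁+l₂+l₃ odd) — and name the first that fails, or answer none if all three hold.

Σmᵢ = 0  ✓
l₃∈[|l₁−l₂|,l₁+l₂]=[3,9], have l₃=7  ✓
Σlᵢ = 16 ⇒ even  ✓

none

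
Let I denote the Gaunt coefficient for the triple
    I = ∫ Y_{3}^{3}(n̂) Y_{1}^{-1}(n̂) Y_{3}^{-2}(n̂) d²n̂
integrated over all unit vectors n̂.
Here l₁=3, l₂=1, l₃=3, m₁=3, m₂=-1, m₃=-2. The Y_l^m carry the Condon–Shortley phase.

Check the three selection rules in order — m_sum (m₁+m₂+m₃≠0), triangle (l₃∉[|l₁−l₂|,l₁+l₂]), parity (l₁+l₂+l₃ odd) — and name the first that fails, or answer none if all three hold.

Σmᵢ = 0  ✓
l₃∈[|l₁−l₂|,l₁+l₂]=[2,4], have l₃=3  ✓
Σlᵢ = 7 ⇒ odd  ✗

parity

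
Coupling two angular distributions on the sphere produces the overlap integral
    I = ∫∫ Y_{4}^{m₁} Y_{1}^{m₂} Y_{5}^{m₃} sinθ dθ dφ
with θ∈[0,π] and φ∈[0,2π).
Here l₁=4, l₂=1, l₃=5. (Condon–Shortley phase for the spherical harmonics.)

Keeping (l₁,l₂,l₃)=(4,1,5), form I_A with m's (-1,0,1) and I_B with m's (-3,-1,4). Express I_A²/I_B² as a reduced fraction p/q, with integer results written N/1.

l's match ⇒ only the (l;m) 3-j factors differ between A and B.
A: triangle coeff Δ(4,1,5) = 1/495; Σ_t [0,0]: t=0:+1/720 = 1/720; (3j)²=8/165 [(4 1 5; -1 0 1)], sign=+1
B: triangle coeff Δ(4,1,5) = 1/495; Σ_t [0,0]: t=0:+1/10080 = 1/10080; (3j)²=4/55 [(4 1 5; -3 -1 4)], sign=-1
I_A²/I_B² = (8/165)/(4/55) = 2/3

2/3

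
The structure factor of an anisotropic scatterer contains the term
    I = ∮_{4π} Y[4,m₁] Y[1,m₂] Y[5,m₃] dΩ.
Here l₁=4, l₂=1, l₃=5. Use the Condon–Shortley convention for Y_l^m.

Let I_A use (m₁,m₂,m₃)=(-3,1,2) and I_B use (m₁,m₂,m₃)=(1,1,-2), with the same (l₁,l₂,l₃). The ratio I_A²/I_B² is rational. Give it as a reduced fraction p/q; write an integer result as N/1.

1/7

Shared (l₁,l₂,l₃)=(4,1,5): N and (l;000)² cancel in I_A²/I_B².
A: Δ = 0!·8!·2!/11! = 1/495; Racah Σ t=0..0: t=0:+1/10080 = 1/10080; ⇒ 3j(4 1 5; -3 1 2)² = 1/165, sgn -1
B: Δ = 0!·8!·2!/11! = 1/495; Racah Σ t=0..0: t=0:+1/1440 = 1/1440; ⇒ 3j(4 1 5; 1 1 -2)² = 7/165, sgn -1
I_A²/I_B² = (1/165)/(7/165) = 1/7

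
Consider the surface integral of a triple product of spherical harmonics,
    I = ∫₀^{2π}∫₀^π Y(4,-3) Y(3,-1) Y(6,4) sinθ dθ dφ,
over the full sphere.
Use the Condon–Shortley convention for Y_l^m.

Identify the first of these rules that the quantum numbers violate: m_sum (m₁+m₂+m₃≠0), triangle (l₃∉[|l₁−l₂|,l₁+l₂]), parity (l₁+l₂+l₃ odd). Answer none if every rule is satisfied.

azimuthal sum: -3 − 1 + 4 = 0  ✓
1 ≤ 6 ≤ 7 (triangle on l)  ✓
L = 4 + 3 + 6 = 13 (odd)  ✗

parity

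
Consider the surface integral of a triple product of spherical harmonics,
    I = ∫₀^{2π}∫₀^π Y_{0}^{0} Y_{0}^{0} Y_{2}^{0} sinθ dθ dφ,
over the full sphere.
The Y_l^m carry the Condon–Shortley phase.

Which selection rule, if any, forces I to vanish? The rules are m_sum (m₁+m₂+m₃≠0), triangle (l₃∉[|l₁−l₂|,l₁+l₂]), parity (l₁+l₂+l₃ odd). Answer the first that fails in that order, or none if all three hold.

Σmᵢ = 0  ✓
l₃∈[|l₁−l₂|,l₁+l₂]=[0,0], have l₃=2  ✗
Σlᵢ = 2 ⇒ even

triangle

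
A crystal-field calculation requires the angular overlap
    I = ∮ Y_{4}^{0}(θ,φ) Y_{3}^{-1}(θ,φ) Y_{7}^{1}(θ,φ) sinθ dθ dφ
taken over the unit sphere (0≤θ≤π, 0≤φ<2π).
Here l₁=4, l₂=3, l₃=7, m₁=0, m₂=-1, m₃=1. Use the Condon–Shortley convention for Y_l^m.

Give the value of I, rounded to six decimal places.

-0.218337

Checks pass: Σm=0; 14 even; l₃=7∈[1,7].
(2·4+1)(2·3+1)(2·7+1) = 945
Δ: 0! 8! 6! / 15! → 1/45045
sum: t=0:+1/20736 = 1/20736
3j²(4 3 7; 0 0 0) = Δ·Π!·Σ² = 35/1287  (sign -1)
sum: t=0:+1/27648 = 1/27648
3j²(4 3 7; 0 -1 1) = Δ·Π!·Σ² = 10/429  (sign +1)
combine: 4πI² = 945·35/1287·10/429 = 12250/20449
take √, sign -1: I = -0.21833687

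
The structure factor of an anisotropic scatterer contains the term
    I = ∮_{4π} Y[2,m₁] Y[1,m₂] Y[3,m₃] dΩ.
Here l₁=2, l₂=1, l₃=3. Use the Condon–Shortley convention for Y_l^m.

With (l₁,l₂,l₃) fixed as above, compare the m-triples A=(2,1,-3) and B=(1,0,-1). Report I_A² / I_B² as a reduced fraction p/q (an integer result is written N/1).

15/8

l's match ⇒ only the (l;m) 3-j factors differ between A and B.
A: triangle coeff Δ(2,1,3) = 1/105; Σ_t [0,0]: t=0:+1/48 = 1/48; (3j)²=1/7 [(2 1 3; 2 1 -3)], sign=+1
B: triangle coeff Δ(2,1,3) = 1/105; Σ_t [0,0]: t=0:+1/6 = 1/6; (3j)²=8/105 [(2 1 3; 1 0 -1)], sign=+1
I_A²/I_B² = (1/7)/(8/105) = 15/8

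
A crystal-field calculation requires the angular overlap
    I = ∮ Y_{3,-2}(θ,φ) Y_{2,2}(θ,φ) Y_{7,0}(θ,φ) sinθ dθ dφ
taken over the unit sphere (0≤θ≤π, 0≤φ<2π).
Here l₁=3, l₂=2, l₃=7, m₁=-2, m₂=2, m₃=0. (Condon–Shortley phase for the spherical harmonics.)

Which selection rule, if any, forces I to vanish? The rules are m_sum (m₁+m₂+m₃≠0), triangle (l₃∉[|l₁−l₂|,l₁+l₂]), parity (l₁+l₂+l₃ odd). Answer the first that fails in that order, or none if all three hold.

m₁+m₂+m₃ = -2 + 2 + 0 = 0  ✓
triangle: |3−2|=1 ≤ l₃=7 ≤ 3+2=5  ✗
parity: l₁+l₂+l₃ = 12 is even

triangle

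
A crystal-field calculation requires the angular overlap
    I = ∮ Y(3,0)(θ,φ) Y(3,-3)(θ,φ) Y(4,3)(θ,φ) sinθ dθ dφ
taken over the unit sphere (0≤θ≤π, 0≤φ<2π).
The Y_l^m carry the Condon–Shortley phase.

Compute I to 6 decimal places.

0.203551

m-sum 0 ✓  L=10 even ✓  0≤4≤6 ✓
Π(2lᵢ+1) = 7×7×9 = 441
triangle coeff Δ(3,3,4) = 1/34650
Σ_t [0,2]: t=0:+1/72 t=1:−1/16 t=2:+1/72 = -5/144
(3j)²=2/77 [(3 3 4; 0 0 0)], sign=-1
Σ_t [0,0]: t=0:+1/288 = 1/288
(3j)²=1/22 [(3 3 4; 0 -3 3)], sign=-1
⇒ 4πI² = 63/121
I = (+1)√(63/121/(4π)) = 0.20355073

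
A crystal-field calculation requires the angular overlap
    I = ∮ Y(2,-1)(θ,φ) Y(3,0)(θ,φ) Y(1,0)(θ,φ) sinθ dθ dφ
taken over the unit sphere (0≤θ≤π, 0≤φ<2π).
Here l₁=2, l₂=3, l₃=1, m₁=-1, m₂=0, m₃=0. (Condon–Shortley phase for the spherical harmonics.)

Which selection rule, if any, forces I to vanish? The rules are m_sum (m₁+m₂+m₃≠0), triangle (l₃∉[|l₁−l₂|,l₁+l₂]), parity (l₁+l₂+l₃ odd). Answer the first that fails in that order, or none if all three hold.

m_sum

Σmᵢ = -1  ✗
l₃∈[|l₁−l₂|,l₁+l₂]=[1,5], have l₃=1
Σlᵢ = 6 ⇒ even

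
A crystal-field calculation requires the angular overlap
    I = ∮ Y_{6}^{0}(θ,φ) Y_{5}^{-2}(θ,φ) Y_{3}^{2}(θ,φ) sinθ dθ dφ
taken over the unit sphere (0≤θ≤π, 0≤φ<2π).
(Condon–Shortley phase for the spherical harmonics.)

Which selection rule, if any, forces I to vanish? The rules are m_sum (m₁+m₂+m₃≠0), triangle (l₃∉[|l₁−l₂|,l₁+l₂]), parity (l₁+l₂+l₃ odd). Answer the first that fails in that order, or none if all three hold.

azimuthal sum: 0 − 2 + 2 = 0  ✓
1 ≤ 3 ≤ 11 (triangle on l)  ✓
L = 6 + 5 + 3 = 14 (even)  ✓

none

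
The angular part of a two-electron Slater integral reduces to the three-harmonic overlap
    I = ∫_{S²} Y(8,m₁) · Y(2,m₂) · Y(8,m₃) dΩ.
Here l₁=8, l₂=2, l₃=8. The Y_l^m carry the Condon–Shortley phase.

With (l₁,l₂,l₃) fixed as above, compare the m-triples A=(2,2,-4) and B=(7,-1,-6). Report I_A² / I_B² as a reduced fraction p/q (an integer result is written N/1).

Shared (l₁,l₂,l₃)=(8,2,8): N and (l;000)² cancel in I_A²/I_B².
A: Δ = 2!·14!·2!/19! = 1/348840; Racah Σ t=2..2: t=2:+1/348364800 = 1/348364800; ⇒ 3j(8 2 8; 2 2 -4)² = 11/646, sgn +1
B: Δ = 2!·14!·2!/19! = 1/348840; Racah Σ t=0..1: t=0:+1/12454041600 t=1:−1/174356582400 = 1/13412044800; ⇒ 3j(8 2 8; 7 -1 -6)² = 169/7752, sgn +1
I_A²/I_B² = (11/646)/(169/7752) = 132/169

132/169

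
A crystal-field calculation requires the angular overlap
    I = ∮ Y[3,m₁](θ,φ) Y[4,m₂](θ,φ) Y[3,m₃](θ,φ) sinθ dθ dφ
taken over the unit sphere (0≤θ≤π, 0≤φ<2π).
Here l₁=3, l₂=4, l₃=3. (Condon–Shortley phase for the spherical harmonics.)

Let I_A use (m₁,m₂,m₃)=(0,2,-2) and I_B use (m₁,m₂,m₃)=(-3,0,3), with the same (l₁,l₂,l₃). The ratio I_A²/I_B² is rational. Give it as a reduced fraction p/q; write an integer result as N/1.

1/3

l's match ⇒ only the (l;m) 3-j factors differ between A and B.
A: triangle coeff Δ(3,4,3) = 1/34650; Σ_t [2,3]: t=2:+1/96 t=3:−1/72 = -1/288; (3j)²=1/462 [(3 4 3; 0 2 -2)], sign=+1
B: triangle coeff Δ(3,4,3) = 1/34650; Σ_t [4,4]: t=4:+1/1152 = 1/1152; (3j)²=1/154 [(3 4 3; -3 0 3)], sign=+1
I_A²/I_B² = (1/462)/(1/154) = 1/3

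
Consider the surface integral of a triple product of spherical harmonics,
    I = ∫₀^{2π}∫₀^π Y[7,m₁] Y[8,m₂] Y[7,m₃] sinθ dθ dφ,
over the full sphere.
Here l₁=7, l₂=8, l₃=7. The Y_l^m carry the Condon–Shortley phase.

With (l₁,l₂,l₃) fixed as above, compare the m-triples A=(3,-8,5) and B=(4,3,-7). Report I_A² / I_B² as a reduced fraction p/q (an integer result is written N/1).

Same 7,8,7: normalisation and zero-m 3j drop out of the ratio.
A: Δ: 8! 6! 8! / 23! → 1/22086194130; sum: t=0:+1/78033715200 = 1/78033715200; 3j²(7 8 7; 3 -8 5) = Δ·Π!·Σ² = 675/52003  (sign +1)
B: Δ: 8! 6! 8! / 23! → 1/22086194130; sum: t=3:−1/20901888000 = -1/20901888000; 3j²(7 8 7; 4 3 -7) = Δ·Π!·Σ² = 77/7429  (sign -1)
I_A²/I_B² = (675/52003)/(77/7429) = 675/539

675/539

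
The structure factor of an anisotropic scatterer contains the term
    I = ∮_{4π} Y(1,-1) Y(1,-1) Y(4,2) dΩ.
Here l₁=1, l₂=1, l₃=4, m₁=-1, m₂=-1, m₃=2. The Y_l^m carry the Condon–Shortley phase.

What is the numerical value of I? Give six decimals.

|1−1|≤4≤1+1 violated ⇒ I = 0

0.000000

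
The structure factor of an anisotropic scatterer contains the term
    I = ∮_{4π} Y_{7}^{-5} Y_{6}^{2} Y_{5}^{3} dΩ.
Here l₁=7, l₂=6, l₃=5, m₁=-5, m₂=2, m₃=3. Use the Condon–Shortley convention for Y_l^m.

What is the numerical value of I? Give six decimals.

0.010531

Checks pass: Σm=0; 18 even; l₃=5∈[1,13].
(2·7+1)(2·6+1)(2·5+1) = 2145
Δ: 8! 6! 4! / 19! → 1/174594420
sum: t=2:+1/4147200 t=3:−1/207360 t=4:+1/82944 t=5:−1/207360 t=6:+1/4147200 = 1/345600
3j²(7 6 5; 0 0 0) = Δ·Π!·Σ² = 420/46189  (sign -1)
sum: t=6:+1/4147200 t=7:−1/3628800 t=8:+1/46448640 = -1/77414400
3j²(7 6 5; -5 2 3) = Δ·Π!·Σ² = 3/41990  (sign -1)
combine: 4πI² = 2145·420/46189·3/41990 = 1890/1356277
take √, sign +1: I = 0.01053057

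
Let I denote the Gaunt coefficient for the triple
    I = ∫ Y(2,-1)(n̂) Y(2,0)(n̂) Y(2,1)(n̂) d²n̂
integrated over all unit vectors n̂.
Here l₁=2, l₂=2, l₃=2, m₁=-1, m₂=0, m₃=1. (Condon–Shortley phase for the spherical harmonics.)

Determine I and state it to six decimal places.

-0.090112

Rules hold: Σm=0, L=6 even, 0≤2≤4.
N = 5·5·5 = 125
Δ = 2!·2!·2!/7! = 1/630
Racah Σ t=0..2: t=0:+1/8 t=1:−1/1 t=2:+1/8 = -3/4
⇒ 3j(2 2 2; 0 0 0)² = 2/35, sgn -1
Racah Σ t=1..2: t=1:−1/2 t=2:+1/4 = -1/4
⇒ 3j(2 2 2; -1 0 1)² = 1/70, sgn +1
4πI² = N·(3j₀)²·(3jₘ)² = 5/49
I = -1·√(0.102041/4π) = -0.09011188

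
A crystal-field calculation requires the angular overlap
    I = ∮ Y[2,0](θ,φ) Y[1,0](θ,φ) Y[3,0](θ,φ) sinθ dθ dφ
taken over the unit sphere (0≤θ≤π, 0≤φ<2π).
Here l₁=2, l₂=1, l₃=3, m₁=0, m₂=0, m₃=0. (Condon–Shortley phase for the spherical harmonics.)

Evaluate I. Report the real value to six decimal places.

m-sum 0 ✓  L=6 even ✓  1≤3≤3 ✓
Π(2lᵢ+1) = 5×3×7 = 105
triangle coeff Δ(2,1,3) = 1/105
Σ_t [0,0]: t=0:+1/4 = 1/4
(3j)²=3/35 [(2 1 3; 0 0 0)], sign=-1
(m-triple is (0,0,0) — same symbol as above.)
⇒ 4πI² = 27/35
I = (+1)√(27/35/(4π)) = 0.24776670

0.247767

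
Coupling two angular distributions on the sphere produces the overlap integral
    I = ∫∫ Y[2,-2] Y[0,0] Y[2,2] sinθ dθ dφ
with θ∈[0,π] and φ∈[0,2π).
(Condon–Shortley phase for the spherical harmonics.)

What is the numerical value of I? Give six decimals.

0.282095

Checks pass: Σm=0; 4 even; l₃=2∈[2,2].
(2·2+1)(2·0+1)(2·2+1) = 25
Δ: 0! 4! 0! / 5! → 1/5
sum: t=0:+1/4 = 1/4
3j²(2 0 2; 0 0 0) = Δ·Π!·Σ² = 1/5  (sign +1)
sum: t=0:+1/24 = 1/24
3j²(2 0 2; -2 0 2) = Δ·Π!·Σ² = 1/5  (sign +1)
combine: 4πI² = 25·1/5·1/5 = 1/1
take √, sign +1: I = 0.28209479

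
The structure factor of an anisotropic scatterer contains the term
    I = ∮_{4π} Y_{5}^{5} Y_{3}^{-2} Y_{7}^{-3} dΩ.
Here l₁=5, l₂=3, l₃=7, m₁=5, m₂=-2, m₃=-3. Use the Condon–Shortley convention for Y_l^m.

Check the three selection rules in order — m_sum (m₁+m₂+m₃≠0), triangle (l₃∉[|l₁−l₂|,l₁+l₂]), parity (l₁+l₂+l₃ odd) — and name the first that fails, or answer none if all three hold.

parity

Σmᵢ = 0  ✓
l₃∈[|l₁−l₂|,l₁+l₂]=[2,8], have l₃=7  ✓
Σlᵢ = 15 ⇒ odd  ✗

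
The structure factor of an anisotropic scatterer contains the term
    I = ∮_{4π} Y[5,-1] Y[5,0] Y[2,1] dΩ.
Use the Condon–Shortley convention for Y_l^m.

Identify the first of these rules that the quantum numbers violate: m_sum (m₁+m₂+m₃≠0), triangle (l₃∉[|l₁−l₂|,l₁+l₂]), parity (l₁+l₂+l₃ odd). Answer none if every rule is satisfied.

azimuthal sum: -1 + 0 + 1 = 0  ✓
0 ≤ 2 ≤ 10 (triangle on l)  ✓
L = 5 + 5 + 2 = 12 (even)  ✓

none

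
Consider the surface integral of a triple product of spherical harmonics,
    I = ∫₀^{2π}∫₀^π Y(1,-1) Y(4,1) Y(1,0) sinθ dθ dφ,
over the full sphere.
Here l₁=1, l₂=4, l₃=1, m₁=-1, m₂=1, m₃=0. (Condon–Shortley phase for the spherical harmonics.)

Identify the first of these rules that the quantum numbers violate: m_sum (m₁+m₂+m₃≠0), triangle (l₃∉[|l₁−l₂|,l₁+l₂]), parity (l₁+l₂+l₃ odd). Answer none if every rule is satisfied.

m₁+m₂+m₃ = -1 + 1 + 0 = 0  ✓
triangle: |1−4|=3 ≤ l₃=1 ≤ 1+4=5  ✗
parity: l₁+l₂+l₃ = 6 is even

triangle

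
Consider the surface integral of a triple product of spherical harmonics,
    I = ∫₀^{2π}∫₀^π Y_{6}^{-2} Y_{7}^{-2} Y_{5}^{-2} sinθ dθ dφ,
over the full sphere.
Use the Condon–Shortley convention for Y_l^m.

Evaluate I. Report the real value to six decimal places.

Σmᵢ = -6 ≠ 0, so the φ-integral vanishes; I = 0

0.000000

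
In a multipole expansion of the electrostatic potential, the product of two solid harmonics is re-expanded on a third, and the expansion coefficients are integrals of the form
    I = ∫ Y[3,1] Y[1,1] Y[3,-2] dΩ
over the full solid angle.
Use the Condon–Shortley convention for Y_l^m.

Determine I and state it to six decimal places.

Σlᵢ=7 odd — θ-integrand is odd under cosθ→−cosθ; I=0

0.000000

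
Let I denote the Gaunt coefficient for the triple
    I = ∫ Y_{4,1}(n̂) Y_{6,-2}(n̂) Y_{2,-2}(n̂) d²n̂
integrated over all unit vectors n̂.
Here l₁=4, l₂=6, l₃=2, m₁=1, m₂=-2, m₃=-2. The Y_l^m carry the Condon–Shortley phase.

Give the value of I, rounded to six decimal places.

0.000000

m-sum = 1 − 2 − 2 = -3 ≠ 0 ⇒ I = 0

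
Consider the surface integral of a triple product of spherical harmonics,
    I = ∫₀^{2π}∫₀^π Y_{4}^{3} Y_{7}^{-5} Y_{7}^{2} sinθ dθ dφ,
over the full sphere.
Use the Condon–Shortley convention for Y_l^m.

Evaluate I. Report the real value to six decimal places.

Rules hold: Σm=0, L=18 even, 3≤7≤11.
N = 9·15·15 = 2025
Δ = 4!·4!·10!/19! = 1/58198140
Racah Σ t=0..4: t=0:+1/17418240 t=1:−1/622080 t=2:+1/230400 t=3:−1/622080 t=4:+1/17418240 = 1/806400
⇒ 3j(4 7 7; 0 0 0)² = 2268/230945, sgn -1
Racah Σ t=0..1: t=0:+1/11612160 t=1:−1/52254720 = 1/14929920
⇒ 3j(4 7 7; 3 -5 2)² = 1225/75582, sgn -1
4πI² = N·(3j₀)²·(3jₘ)² = 62511750/193947611
I = +1·√(0.322313/4π) = 0.16015248

0.160152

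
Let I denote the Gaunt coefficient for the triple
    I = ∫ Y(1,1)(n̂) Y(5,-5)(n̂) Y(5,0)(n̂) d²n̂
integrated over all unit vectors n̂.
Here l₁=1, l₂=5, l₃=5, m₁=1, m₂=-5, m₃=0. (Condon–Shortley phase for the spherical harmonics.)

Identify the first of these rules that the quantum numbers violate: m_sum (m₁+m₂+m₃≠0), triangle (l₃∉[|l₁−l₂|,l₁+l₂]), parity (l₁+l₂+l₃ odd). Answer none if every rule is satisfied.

m_sum

m₁+m₂+m₃ = 1 − 5 + 0 = -4  ✗
triangle: |1−5|=4 ≤ l₃=5 ≤ 1+5=6
parity: l₁+l₂+l₃ = 11 is odd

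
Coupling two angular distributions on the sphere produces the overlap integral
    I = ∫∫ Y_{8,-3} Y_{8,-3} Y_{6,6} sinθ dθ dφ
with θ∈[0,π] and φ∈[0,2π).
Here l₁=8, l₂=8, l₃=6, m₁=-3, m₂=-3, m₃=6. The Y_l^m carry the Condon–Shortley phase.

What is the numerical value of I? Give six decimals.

0.163267

m-sum 0 ✓  L=22 even ✓  0≤6≤16 ✓
Π(2lᵢ+1) = 17×17×13 = 3757
triangle coeff Δ(8,8,6) = 1/13742520792
Σ_t [2,8]: t=2:+1/41803776000 t=3:−1/435456000 t=4:+1/39813120 t=5:−1/18662400 t=6:+1/39813120 t=7:−1/435456000 t=8:+1/41803776000 = -11/1393459200
(3j)²=600/96577 [(8 8 6; 0 0 0)], sign=-1
Σ_t [5,5]: t=5:−1/7464960000 = -1/7464960000
(3j)²=1386/96577 [(8 8 6; -3 -3 6)], sign=-1
⇒ 4πI² = 831600/2482597
I = (+1)√(831600/2482597/(4π)) = 0.16326729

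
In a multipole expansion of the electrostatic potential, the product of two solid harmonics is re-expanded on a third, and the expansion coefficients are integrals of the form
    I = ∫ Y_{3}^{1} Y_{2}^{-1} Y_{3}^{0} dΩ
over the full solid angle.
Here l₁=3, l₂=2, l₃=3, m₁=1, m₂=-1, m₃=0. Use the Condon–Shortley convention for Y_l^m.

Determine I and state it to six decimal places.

m-sum 0 ✓  L=8 even ✓  1≤3≤5 ✓
Π(2lᵢ+1) = 7×5×7 = 245
triangle coeff Δ(3,2,3) = 1/3780
Σ_t [0,2]: t=0:+1/24 t=1:−1/4 t=2:+1/24 = -1/6
(3j)²=4/105 [(3 2 3; 0 0 0)], sign=+1
Σ_t [0,1]: t=0:+1/8 t=1:−1/12 = 1/24
(3j)²=1/210 [(3 2 3; 1 -1 0)], sign=-1
⇒ 4πI² = 2/45
I = (-1)√(2/45/(4π)) = -0.05947080

-0.059471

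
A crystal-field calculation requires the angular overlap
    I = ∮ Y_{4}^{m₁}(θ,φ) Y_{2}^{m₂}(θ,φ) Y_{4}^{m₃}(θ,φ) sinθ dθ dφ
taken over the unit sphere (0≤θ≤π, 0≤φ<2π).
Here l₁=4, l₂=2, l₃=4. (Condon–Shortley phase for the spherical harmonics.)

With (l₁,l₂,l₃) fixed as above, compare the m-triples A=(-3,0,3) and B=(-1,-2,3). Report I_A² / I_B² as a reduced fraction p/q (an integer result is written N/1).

l's match ⇒ only the (l;m) 3-j factors differ between A and B.
A: triangle coeff Δ(4,2,4) = 1/13860; Σ_t [1,2]: t=1:−1/720 t=2:+1/480 = 1/1440; (3j)²=7/1980 [(4 2 4; -3 0 3)], sign=-1
B: triangle coeff Δ(4,2,4) = 1/13860; Σ_t [0,0]: t=0:+1/480 = 1/480; (3j)²=3/110 [(4 2 4; -1 -2 3)], sign=-1
I_A²/I_B² = (7/1980)/(3/110) = 7/54

7/54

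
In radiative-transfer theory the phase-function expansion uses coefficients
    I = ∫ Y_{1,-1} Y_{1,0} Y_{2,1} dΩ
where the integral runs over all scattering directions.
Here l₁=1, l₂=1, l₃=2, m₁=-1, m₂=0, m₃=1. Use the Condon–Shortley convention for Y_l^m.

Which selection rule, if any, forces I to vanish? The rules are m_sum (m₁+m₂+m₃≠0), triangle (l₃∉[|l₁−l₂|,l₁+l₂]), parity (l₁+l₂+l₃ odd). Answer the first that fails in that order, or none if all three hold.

azimuthal sum: -1 + 0 + 1 = 0  ✓
0 ≤ 2 ≤ 2 (triangle on l)  ✓
L = 1 + 1 + 2 = 4 (even)  ✓

none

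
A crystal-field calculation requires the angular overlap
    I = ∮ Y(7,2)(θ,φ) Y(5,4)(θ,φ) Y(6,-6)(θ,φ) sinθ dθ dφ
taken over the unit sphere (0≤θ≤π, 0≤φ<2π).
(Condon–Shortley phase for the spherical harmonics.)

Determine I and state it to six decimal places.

0.070641

Rules hold: Σm=0, L=18 even, 2≤6≤12.
N = 15·11·13 = 2145
Δ = 6!·8!·4!/19! = 1/174594420
Racah Σ t=1..5: t=1:−1/4147200 t=2:+1/207360 t=3:−1/82944 t=4:+1/207360 t=5:−1/4147200 = -1/345600
⇒ 3j(7 5 6; 0 0 0)² = 420/46189, sgn -1
Racah Σ t=5..5: t=5:−1/116121600 = -1/116121600
⇒ 3j(7 5 6; 2 4 -6)² = 27/8398, sgn -1
4πI² = N·(3j₀)²·(3jₘ)² = 85050/1356277
I = +1·√(0.0627084/4π) = 0.07064119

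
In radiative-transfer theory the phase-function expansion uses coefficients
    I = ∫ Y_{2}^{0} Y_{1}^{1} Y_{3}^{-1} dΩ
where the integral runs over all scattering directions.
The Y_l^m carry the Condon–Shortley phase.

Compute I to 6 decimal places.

-0.202301

m-sum 0 ✓  L=6 even ✓  1≤3≤3 ✓
Π(2lᵢ+1) = 5×3×7 = 105
triangle coeff Δ(2,1,3) = 1/105
Σ_t [0,0]: t=0:+1/4 = 1/4
(3j)²=3/35 [(2 1 3; 0 0 0)], sign=-1
Σ_t [0,0]: t=0:+1/8 = 1/8
(3j)²=2/35 [(2 1 3; 0 1 -1)], sign=+1
⇒ 4πI² = 18/35
I = (-1)√(18/35/(4π)) = -0.20230066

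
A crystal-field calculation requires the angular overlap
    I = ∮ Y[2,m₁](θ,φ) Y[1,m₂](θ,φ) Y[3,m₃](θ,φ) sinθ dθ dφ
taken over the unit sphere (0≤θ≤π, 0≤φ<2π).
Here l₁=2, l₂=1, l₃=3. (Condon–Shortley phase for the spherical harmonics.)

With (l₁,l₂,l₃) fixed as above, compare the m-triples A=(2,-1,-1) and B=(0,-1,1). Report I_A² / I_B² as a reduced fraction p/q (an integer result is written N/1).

l's match ⇒ only the (l;m) 3-j factors differ between A and B.
A: triangle coeff Δ(2,1,3) = 1/105; Σ_t [0,0]: t=0:+1/48 = 1/48; (3j)²=1/105 [(2 1 3; 2 -1 -1)], sign=+1
B: triangle coeff Δ(2,1,3) = 1/105; Σ_t [0,0]: t=0:+1/8 = 1/8; (3j)²=2/35 [(2 1 3; 0 -1 1)], sign=+1
I_A²/I_B² = (1/105)/(2/35) = 1/6

1/6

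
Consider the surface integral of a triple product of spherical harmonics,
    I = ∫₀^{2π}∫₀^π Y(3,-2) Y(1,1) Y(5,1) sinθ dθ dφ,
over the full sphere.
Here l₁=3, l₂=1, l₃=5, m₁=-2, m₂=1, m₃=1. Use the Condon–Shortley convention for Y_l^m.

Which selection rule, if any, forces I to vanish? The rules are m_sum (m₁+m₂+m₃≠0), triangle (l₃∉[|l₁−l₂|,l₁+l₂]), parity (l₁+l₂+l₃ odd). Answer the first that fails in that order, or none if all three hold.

Σmᵢ = 0  ✓
l₃∈[|l₁−l₂|,l₁+l₂]=[2,4], have l₃=5  ✗
Σlᵢ = 9 ⇒ odd

triangle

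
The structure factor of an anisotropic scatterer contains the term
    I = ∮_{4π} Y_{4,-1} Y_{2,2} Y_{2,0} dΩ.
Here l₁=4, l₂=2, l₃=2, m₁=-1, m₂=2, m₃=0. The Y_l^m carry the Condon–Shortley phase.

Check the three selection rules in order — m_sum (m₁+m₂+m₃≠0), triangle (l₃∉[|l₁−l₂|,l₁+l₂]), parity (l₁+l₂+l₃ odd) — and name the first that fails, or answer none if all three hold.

m₁+m₂+m₃ = -1 + 2 + 0 = 1  ✗
triangle: |4−2|=2 ≤ l₃=2 ≤ 4+2=6
parity: l₁+l₂+l₃ = 8 is even

m_sum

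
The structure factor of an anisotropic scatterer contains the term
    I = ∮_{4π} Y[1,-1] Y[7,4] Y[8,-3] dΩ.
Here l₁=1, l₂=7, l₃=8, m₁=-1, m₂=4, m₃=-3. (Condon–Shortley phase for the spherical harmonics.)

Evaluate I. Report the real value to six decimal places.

m-sum 0 ✓  L=16 even ✓  6≤8≤8 ✓
Π(2lᵢ+1) = 3×15×17 = 765
triangle coeff Δ(1,7,8) = 1/2040
Σ_t [0,0]: t=0:+1/25401600 = 1/25401600
(3j)²=8/255 [(1 7 8; 0 0 0)], sign=+1
Σ_t [0,0]: t=0:+1/479001600 = 1/479001600
(3j)²=1/204 [(1 7 8; -1 4 -3)], sign=-1
⇒ 4πI² = 2/17
I = (-1)√(2/17/(4π)) = -0.09675772

-0.096758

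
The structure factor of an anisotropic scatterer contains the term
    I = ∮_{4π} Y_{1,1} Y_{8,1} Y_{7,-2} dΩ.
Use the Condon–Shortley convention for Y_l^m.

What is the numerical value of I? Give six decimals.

-0.140215

m-sum 0 ✓  L=16 even ✓  7≤7≤9 ✓
Π(2lᵢ+1) = 3×17×15 = 765
triangle coeff Δ(1,8,7) = 1/2040
Σ_t [1,1]: t=1:−1/25401600 = -1/25401600
(3j)²=8/255 [(1 8 7; 0 0 0)], sign=+1
Σ_t [0,0]: t=0:+1/87091200 = 1/87091200
(3j)²=7/680 [(1 8 7; 1 1 -2)], sign=-1
⇒ 4πI² = 21/85
I = (-1)√(21/85/(4π)) = -0.14021525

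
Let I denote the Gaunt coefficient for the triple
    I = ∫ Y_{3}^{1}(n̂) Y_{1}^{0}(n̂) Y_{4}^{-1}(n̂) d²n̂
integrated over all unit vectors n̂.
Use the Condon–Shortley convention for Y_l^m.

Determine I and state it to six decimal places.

-0.238414

Checks pass: Σm=0; 8 even; l₃=4∈[2,4].
(2·3+1)(2·1+1)(2·4+1) = 189
Δ: 0! 6! 2! / 9! → 1/252
sum: t=0:+1/36 = 1/36
3j²(3 1 4; 0 0 0) = Δ·Π!·Σ² = 4/63  (sign +1)
sum: t=0:+1/48 = 1/48
3j²(3 1 4; 1 0 -1) = Δ·Π!·Σ² = 5/84  (sign -1)
combine: 4πI² = 189·4/63·5/84 = 5/7
take √, sign -1: I = -0.23841361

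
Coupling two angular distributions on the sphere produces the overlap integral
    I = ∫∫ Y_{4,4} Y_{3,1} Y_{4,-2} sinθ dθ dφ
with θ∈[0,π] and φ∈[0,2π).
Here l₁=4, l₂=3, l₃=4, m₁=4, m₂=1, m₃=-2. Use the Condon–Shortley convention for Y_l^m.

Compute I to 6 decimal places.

0.000000

4 + 1 − 2 = 3 ≠ 0: azimuthal integral kills it; I = 0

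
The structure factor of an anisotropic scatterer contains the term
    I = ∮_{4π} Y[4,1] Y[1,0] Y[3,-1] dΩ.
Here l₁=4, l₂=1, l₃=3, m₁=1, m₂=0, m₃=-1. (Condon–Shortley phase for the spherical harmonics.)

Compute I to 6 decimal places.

m-sum 0 ✓  L=8 even ✓  3≤3≤5 ✓
Π(2lᵢ+1) = 9×3×7 = 189
triangle coeff Δ(4,1,3) = 1/252
Σ_t [1,1]: t=1:−1/36 = -1/36
(3j)²=4/63 [(4 1 3; 0 0 0)], sign=+1
Σ_t [1,1]: t=1:−1/48 = -1/48
(3j)²=5/84 [(4 1 3; 1 0 -1)], sign=-1
⇒ 4πI² = 5/7
I = (-1)√(5/7/(4π)) = -0.23841361

-0.238414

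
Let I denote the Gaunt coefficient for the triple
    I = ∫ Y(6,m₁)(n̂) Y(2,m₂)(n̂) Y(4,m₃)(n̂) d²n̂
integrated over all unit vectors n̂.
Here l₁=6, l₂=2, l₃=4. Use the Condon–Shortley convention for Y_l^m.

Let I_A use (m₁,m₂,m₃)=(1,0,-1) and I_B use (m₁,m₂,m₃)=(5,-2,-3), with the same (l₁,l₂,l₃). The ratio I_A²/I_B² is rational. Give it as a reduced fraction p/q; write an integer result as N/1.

7/11

Shared (l₁,l₂,l₃)=(6,2,4): N and (l;000)² cancel in I_A²/I_B².
A: Δ = 4!·8!·0!/13! = 1/6435; Racah Σ t=2..2: t=2:+1/2880 = 1/2880; ⇒ 3j(6 2 4; 1 0 -1)² = 14/429, sgn -1
B: Δ = 4!·8!·0!/13! = 1/6435; Racah Σ t=0..0: t=0:+1/120960 = 1/120960; ⇒ 3j(6 2 4; 5 -2 -3)² = 2/39, sgn -1
I_A²/I_B² = (14/429)/(2/39) = 7/11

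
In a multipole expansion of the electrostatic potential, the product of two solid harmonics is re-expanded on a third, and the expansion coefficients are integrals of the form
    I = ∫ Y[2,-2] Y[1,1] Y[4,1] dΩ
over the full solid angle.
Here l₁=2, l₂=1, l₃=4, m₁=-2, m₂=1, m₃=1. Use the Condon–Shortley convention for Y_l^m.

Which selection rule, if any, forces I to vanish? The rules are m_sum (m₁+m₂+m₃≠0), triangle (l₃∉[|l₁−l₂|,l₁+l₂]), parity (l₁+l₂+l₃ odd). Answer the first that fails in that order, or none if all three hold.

m₁+m₂+m₃ = -2 + 1 + 1 = 0  ✓
triangle: |2−1|=1 ≤ l₃=4 ≤ 2+1=3  ✗
parity: l₁+l₂+l₃ = 7 is odd

triangle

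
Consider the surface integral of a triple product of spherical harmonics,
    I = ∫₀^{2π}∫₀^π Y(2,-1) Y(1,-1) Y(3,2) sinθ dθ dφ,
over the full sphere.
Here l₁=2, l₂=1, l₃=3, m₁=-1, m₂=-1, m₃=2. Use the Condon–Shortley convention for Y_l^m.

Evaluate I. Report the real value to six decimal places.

Checks pass: Σm=0; 6 even; l₃=3∈[1,3].
(2·2+1)(2·1+1)(2·3+1) = 105
Δ: 0! 4! 2! / 7! → 1/105
sum: t=0:+1/4 = 1/4
3j²(2 1 3; 0 0 0) = Δ·Π!·Σ² = 3/35  (sign -1)
sum: t=0:+1/12 = 1/12
3j²(2 1 3; -1 -1 2) = Δ·Π!·Σ² = 2/21  (sign -1)
combine: 4πI² = 105·3/35·2/21 = 6/7
take √, sign +1: I = 0.26116903

0.261169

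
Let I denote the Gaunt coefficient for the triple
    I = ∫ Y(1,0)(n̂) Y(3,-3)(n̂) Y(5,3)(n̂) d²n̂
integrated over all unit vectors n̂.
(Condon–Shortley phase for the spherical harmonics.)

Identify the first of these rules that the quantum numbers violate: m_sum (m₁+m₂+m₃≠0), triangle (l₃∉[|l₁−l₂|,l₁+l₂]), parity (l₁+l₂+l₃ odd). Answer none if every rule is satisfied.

Σmᵢ = 0  ✓
l₃∈[|l₁−l₂|,l₁+l₂]=[2,4], have l₃=5  ✗
Σlᵢ = 9 ⇒ odd

triangle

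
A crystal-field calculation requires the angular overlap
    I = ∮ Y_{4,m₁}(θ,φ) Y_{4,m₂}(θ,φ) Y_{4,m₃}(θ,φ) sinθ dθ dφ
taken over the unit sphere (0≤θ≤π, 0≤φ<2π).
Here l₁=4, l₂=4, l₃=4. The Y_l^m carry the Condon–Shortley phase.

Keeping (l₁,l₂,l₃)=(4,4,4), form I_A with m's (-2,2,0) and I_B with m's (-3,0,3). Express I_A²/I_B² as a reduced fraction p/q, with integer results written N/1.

Shared (l₁,l₂,l₃)=(4,4,4): N and (l;000)² cancel in I_A²/I_B².
A: Δ = 4!·4!·4!/13! = 1/450450; Racah Σ t=2..4: t=2:+1/2304 t=3:−1/216 t=4:+1/384 = -11/6912; ⇒ 3j(4 4 4; -2 2 0)² = 11/1638, sgn -1
B: Δ = 4!·4!·4!/13! = 1/450450; Racah Σ t=3..4: t=3:−1/864 t=4:+1/3456 = -1/1152; ⇒ 3j(4 4 4; -3 0 3)² = 7/286, sgn +1
I_A²/I_B² = (11/1638)/(7/286) = 121/441

121/441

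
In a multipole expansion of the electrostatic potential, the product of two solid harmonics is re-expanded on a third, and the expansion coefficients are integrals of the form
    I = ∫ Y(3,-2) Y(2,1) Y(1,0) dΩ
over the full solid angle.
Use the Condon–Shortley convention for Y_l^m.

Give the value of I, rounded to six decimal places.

0.000000

-2 + 1 + 0 = -1 ≠ 0: azimuthal integral kills it; I = 0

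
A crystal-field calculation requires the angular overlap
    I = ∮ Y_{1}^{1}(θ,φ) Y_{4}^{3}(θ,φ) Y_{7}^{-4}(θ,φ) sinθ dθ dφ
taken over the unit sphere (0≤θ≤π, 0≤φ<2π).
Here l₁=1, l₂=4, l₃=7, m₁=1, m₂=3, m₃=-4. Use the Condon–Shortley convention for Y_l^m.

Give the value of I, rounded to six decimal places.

triangle: need 3≤l₃≤5, have 7; I=0

0.000000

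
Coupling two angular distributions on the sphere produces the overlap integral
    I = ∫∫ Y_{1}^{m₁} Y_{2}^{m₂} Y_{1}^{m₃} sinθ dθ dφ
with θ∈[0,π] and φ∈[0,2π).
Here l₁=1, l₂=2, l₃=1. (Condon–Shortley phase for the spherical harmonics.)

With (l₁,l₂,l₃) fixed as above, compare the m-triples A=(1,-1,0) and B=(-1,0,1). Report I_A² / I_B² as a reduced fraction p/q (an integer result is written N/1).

Same 1,2,1: normalisation and zero-m 3j drop out of the ratio.
A: Δ: 2! 0! 2! / 5! → 1/30; sum: t=0:+1/2 = 1/2; 3j²(1 2 1; 1 -1 0) = Δ·Π!·Σ² = 1/10  (sign -1)
B: Δ: 2! 0! 2! / 5! → 1/30; sum: t=2:+1/4 = 1/4; 3j²(1 2 1; -1 0 1) = Δ·Π!·Σ² = 1/30  (sign +1)
I_A²/I_B² = (1/10)/(1/30) = 3/1

3/1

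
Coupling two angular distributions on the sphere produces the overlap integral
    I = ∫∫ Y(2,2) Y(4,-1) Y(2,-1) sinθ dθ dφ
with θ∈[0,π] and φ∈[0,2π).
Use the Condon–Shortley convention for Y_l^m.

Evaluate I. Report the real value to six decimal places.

Rules hold: Σm=0, L=8 even, 2≤2≤6.
N = 5·9·5 = 225
Δ = 4!·0!·4!/9! = 1/630
Racah Σ t=2..2: t=2:+1/16 = 1/16
⇒ 3j(2 4 2; 0 0 0)² = 2/35, sgn +1
Racah Σ t=0..0: t=0:+1/144 = 1/144
⇒ 3j(2 4 2; 2 -1 -1)² = 1/126, sgn -1
4πI² = N·(3j₀)²·(3jₘ)² = 5/49
I = -1·√(0.102041/4π) = -0.09011188

-0.090112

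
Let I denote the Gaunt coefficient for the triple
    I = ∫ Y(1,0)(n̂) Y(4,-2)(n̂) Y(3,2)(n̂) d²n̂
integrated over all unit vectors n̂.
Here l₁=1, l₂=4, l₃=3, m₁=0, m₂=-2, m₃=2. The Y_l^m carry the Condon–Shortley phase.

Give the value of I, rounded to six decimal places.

0.213244

Rules hold: Σm=0, L=8 even, 3≤3≤5.
N = 3·9·7 = 189
Δ = 2!·0!·6!/9! = 1/252
Racah Σ t=1..1: t=1:−1/36 = -1/36
⇒ 3j(1 4 3; 0 0 0)² = 4/63, sgn +1
Racah Σ t=1..1: t=1:−1/120 = -1/120
⇒ 3j(1 4 3; 0 -2 2)² = 1/21, sgn +1
4πI² = N·(3j₀)²·(3jₘ)² = 4/7
I = +1·√(0.571429/4π) = 0.21324362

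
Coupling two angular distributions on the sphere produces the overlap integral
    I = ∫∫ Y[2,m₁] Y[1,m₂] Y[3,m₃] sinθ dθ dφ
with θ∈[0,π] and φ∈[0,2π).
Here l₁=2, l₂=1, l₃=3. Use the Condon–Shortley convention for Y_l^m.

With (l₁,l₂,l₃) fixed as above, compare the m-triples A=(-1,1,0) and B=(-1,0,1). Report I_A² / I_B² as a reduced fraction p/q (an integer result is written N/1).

Same 2,1,3: normalisation and zero-m 3j drop out of the ratio.
A: Δ: 0! 4! 2! / 7! → 1/105; sum: t=0:+1/12 = 1/12; 3j²(2 1 3; -1 1 0) = Δ·Π!·Σ² = 1/35  (sign -1)
B: Δ: 0! 4! 2! / 7! → 1/105; sum: t=0:+1/6 = 1/6; 3j²(2 1 3; -1 0 1) = Δ·Π!·Σ² = 8/105  (sign +1)
I_A²/I_B² = (1/35)/(8/105) = 3/8

3/8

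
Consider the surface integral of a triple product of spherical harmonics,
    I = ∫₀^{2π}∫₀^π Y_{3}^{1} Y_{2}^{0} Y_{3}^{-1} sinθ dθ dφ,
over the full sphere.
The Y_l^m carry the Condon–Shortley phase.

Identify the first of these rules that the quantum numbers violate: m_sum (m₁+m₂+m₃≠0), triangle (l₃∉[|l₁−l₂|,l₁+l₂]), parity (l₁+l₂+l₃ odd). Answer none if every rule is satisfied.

Σmᵢ = 0  ✓
l₃∈[|l₁−l₂|,l₁+l₂]=[1,5], have l₃=3  ✓
Σlᵢ = 8 ⇒ even  ✓

none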